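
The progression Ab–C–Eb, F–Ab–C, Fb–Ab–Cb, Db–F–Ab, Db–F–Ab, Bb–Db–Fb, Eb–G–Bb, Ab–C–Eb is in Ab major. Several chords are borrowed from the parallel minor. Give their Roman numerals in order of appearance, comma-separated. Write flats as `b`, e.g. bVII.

bVI, ii°

Ab major has the diatonic set Ab, Bbm, Cm, Db, Eb, Fm, Gdim. Ab–C–Eb = Ab, F–Ab–C = Fm, Db–F–Ab = Db and Eb–G–Bb = Eb all belong to that set. Fb–Ab–Cb doesn't fit — on degree 6 Ab major would have Fm (vi). Fb is the degree-6 chord of Ab minor, so it is the borrowed bVI. But Bb–Db–Fb is foreign: the diatonic ii on degree 2 is Bbm, whereas Bbdim comes from Ab minor. It is labeled ii°.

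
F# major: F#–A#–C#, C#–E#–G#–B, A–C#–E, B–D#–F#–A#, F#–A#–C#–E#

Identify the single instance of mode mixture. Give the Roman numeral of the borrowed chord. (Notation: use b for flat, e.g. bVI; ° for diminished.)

bIII

In F# major the diatonic chords are F#, G#m, A#m, B, C#, D#m, E#dim. Of the given chords, F#–A#–C# = F#, C#–E#–G#–B = C#7, B–D#–F#–A# = Bmaj7 and F#–A#–C#–E# = F#maj7 are diatonic. A–C#–E doesn't fit — on degree 3 F# major would have A#m (iii). A is the degree-3 chord of F# minor, so it is the borrowed bIII.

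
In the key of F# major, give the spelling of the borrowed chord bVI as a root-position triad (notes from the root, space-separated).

D F# A

The root of bVI is the lowered 6th degree: D# becomes D. Building the major chord from the parallel minor on D: D–F#–A.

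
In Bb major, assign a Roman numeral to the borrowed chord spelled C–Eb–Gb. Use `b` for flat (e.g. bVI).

ii°

C is scale degree 2 in Bb major. The diatonic chord on degree 2 would be Cm (ii), but C–Eb–Gb is the diminished chord from Bb minor. As a borrowed chord it is labeled ii°.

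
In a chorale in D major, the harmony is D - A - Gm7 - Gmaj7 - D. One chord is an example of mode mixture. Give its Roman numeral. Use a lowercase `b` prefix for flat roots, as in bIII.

iv7

In D major the diatonic chords are D, Em, F#m, G, A, Bm, C#dim. D, A and Gmaj7 all belong to that set. Gm7 (G–Bb–D–F) doesn't fit — on degree 4 D major would have G (IV). Gm7 is the degree-4 chord of D minor, so it is the borrowed iv7.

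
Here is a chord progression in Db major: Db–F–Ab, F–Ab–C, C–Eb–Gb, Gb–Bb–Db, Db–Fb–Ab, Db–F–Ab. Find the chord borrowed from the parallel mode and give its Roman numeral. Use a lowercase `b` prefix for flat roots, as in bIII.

The diatonic triads in Db major are Db, Ebm, Fm, Gb, Ab, Bbm, Cdim. Db–F–Ab = Db, F–Ab–C = Fm, C–Eb–Gb = Cdim and Gb–Bb–Db = Gb all belong to that set. But Db–Fb–Ab is foreign: the diatonic I on degree 1 is Db, whereas Dbm comes from Db minor. It is labeled i.

i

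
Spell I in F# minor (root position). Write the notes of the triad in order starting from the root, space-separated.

F# A# C#

The root, F#, is scale degree 1 — the same note in F# minor and F# major; only the chord quality changes. Stacking thirds in F# major on F# gives F#–A#–C#.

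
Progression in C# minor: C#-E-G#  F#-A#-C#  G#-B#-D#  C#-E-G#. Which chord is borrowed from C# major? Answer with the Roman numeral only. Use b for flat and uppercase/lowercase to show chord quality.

In C# minor (with V from harmonic minor) the diatonic chords are C#m, D#dim, E, F#m, G#, A, B. Of the given chords, C#–E–G# = C#m and G#–B#–D# = G# are diatonic. F#–A#–C# is not: scale degree 4 in C# minor carries F#m (iv). In C# major the chord on that degree is F#, so here it functions as IV, borrowed from the parallel major.

IV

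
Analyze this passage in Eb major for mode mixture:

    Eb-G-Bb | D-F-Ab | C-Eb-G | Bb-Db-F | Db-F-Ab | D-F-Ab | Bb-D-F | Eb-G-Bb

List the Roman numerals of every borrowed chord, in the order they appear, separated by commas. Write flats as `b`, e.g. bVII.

v, bVII

In Eb major the diatonic chords are Eb, Fm, Gm, Ab, Bb, Cm, Ddim. Eb–G–Bb = Eb, D–F–Ab = Ddim, C–Eb–G = Cm and Bb–D–F = Bb all belong to that set. Bb–Db–F doesn't fit — on degree 5 Eb major would have Bb (V). Bbm is the degree-5 chord of Eb minor, so it is the borrowed v. Db–F–Ab doesn't fit — on degree 7 Eb major would have Ddim (vii°). Db is the degree-7 chord of Eb minor, so it is the borrowed bVII.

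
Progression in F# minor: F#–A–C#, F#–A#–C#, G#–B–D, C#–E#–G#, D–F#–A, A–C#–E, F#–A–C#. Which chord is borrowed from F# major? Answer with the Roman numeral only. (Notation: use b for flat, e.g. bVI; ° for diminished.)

F# minor has the diatonic set F#m, G#dim, A, Bm, C#, D, E (with V from harmonic minor). F#–A–C# = F#m, G#–B–D = G#dim, C#–E#–G# = C#, D–F#–A = D and A–C#–E = A all belong to that set. F#–A#–C# doesn't fit — on degree 1 F# minor would have F#m (i). F# is the degree-1 chord of F# major, so it is the borrowed I.

I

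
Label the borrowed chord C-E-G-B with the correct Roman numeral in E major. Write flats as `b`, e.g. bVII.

The root C is the lowered 6th scale degree — diatonically E major has C# there. C–E–G–B is a major-seventh chord — the form found in E minor, not the diatonic vi (C#m). Borrowed into E major it is written bVImaj7.

bVImaj7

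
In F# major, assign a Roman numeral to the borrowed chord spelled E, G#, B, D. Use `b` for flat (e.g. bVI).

In F# major scale degree 7 is E#; E is its lowered form, from F# minor. The diatonic chord on degree 7 would be E#dim (vii°), but E–G#–B–D is the dominant-seventh chord from F# minor. As a borrowed chord it is labeled bVII7.

bVII7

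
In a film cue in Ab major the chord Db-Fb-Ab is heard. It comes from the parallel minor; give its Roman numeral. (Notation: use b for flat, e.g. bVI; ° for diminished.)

Db is scale degree 4 in Ab major. Db–Fb–Ab is a minor chord — the form found in Ab minor, not the diatonic IV (Db). Borrowed into Ab major it is written iv.

iv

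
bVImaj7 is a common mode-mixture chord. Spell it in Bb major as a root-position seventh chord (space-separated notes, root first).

Gb Bb Db F

Scale degree 6 in Bb major is G. bVImaj7 uses the lowered form, Gb, taken from Bb minor. Stacking thirds in Bb minor on Gb gives Gb–Bb–Db–F.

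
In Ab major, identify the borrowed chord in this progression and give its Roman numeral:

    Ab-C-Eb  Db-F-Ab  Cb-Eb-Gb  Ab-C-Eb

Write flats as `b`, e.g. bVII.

bIII

In Ab major the diatonic chords are Ab, Bbm, Cm, Db, Eb, Fm, Gdim. Of the given chords, Ab–C–Eb = Ab and Db–F–Ab = Db are diatonic. Cb–Eb–Gb doesn't fit — on degree 3 Ab major would have Cm (iii). Cb is the degree-3 chord of Ab minor, so it is the borrowed bIII.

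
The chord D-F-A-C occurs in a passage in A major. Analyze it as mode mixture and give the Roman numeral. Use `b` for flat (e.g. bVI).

D is scale degree 4 in A major. Diatonically A major has D (IV) on that degree; D–F–A–C is instead the minor-seventh chord native to A minor, so it takes the label iv7.

iv7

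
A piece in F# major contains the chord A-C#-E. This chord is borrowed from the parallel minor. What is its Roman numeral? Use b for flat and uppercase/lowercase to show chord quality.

bIII

A is the lowered form of scale degree 3 in F# major (the diatonic degree 3 is A#). Diatonically F# major has A#m (iii) on that degree; A–C#–E is instead the major chord native to F# minor, so it takes the label bIII.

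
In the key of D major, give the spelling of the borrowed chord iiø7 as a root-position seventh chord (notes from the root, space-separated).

E G Bb D

iiø7 is built on scale degree 2, which is E in both D major and its parallel. In D minor the chord on E is E–G–Bb–D.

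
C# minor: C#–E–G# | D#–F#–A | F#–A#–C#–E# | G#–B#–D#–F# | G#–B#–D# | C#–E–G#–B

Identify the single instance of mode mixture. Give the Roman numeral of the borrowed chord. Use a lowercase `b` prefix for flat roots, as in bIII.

IVmaj7

In C# minor (with V from harmonic minor) the diatonic chords are C#m, D#dim, E, F#m, G#, A, B. Of the given chords, C#–E–G# = C#m, D#–F#–A = D#dim, G#–B#–D#–F# = G#7, G#–B#–D# = G# and C#–E–G#–B = C#m7 are diatonic. F#–A#–C#–E# doesn't fit — on degree 4 C# minor would have F#m (iv). F#maj7 is the degree-4 chord of C# major, so it is the borrowed IVmaj7.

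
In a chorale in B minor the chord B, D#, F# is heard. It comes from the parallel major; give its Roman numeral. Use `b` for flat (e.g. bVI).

The root B is the diatonic 1st degree of B minor; the borrowing shows in the chord quality. B–D#–F# is a major chord — the form found in B major, not the diatonic i (Bm). Borrowed into B minor it is written I.

I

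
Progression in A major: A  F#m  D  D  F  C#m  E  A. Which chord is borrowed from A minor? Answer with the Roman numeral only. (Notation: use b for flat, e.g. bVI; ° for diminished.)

bVI

The diatonic triads in A major are A, Bm, C#m, D, E, F#m, G#dim. Of the given chords, A, F#m, D, C#m and E are diatonic. F (F–A–C) is not: scale degree 6 in A major carries F#m (vi). In A minor the chord on that degree is F, so here it functions as bVI, borrowed from the parallel minor.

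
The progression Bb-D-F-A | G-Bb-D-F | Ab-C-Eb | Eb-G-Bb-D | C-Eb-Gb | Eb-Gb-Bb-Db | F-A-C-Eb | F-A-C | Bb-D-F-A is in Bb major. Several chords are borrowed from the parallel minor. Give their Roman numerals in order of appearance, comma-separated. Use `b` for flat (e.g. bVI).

bVII, ii°, iv7

The diatonic triads in Bb major are Bb, Cm, Dm, Eb, F, Gm, Adim. Bb–D–F–A = Bbmaj7, G–Bb–D–F = Gm7, Eb–G–Bb–D = Ebmaj7, F–A–C–Eb = F7 and F–A–C = F are all diatonic. Ab–C–Eb doesn't fit — on degree 7 Bb major would have Adim (vii°). Ab is the degree-7 chord of Bb minor, so it is the borrowed bVII. C–Eb–Gb is not: scale degree 2 in Bb major carries Cm (ii). In Bb minor the chord on that degree is Cdim, so here it functions as ii°, borrowed from the parallel minor. Eb–Gb–Bb–Db is not: scale degree 4 in Bb major carries Eb (IV). In Bb minor the chord on that degree is Ebm7, so here it functions as iv7, borrowed from the parallel minor.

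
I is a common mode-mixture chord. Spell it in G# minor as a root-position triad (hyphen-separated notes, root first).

G#-B#-D#

I is built on scale degree 1, which is G# in both G# minor and its parallel. Stacking thirds in G# major on G# gives G#–B#–D#.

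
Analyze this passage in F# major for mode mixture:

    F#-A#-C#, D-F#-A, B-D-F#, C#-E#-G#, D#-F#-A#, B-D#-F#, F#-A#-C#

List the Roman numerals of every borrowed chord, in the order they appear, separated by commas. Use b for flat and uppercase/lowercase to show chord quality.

The diatonic triads in F# major are F#, G#m, A#m, B, C#, D#m, E#dim. F#–A#–C# = F#, C#–E#–G# = C#, D#–F#–A# = D#m and B–D#–F# = B are all diatonic. D–F#–A is not: scale degree 6 in F# major carries D#m (vi). In F# minor the chord on that degree is D, so here it functions as bVI, borrowed from the parallel minor. But B–D–F# is foreign: the diatonic IV on degree 4 is B, whereas Bm comes from F# minor. It is labeled iv.

bVI, iv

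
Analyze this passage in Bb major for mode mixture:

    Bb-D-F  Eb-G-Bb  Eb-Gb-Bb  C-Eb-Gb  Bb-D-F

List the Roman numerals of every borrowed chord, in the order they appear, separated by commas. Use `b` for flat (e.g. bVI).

iv, ii°

The diatonic triads in Bb major are Bb, Cm, Dm, Eb, F, Gm, Adim. Of the given chords, Bb–D–F = Bb and Eb–G–Bb = Eb are diatonic. Eb–Gb–Bb is not: scale degree 4 in Bb major carries Eb (IV). In Bb minor the chord on that degree is Ebm, so here it functions as iv, borrowed from the parallel minor. C–Eb–Gb is not: scale degree 2 in Bb major carries Cm (ii). In Bb minor the chord on that degree is Cdim, so here it functions as ii°, borrowed from the parallel minor.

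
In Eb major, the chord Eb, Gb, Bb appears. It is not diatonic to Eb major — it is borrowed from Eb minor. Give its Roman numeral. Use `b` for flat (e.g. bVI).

i

Eb is scale degree 1 in Eb major. Diatonically Eb major has Eb (I) on that degree; Eb–Gb–Bb is instead the minor chord native to Eb minor, so it takes the label i.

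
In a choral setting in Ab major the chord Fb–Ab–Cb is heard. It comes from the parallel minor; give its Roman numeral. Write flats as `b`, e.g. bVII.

In Ab major scale degree 6 is F; Fb is its lowered form, from Ab minor. The diatonic chord on degree 6 would be Fm (vi), but Fb–Ab–Cb is the major chord from Ab minor. As a borrowed chord it is labeled bVI.

bVI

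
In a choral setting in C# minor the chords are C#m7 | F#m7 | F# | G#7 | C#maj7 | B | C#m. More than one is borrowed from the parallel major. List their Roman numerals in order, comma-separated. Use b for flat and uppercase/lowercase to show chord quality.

In C# minor (with V from harmonic minor) the diatonic chords are C#m, D#dim, E, F#m, G#, A, B. C#m7, F#m7, G#7, B and C#m are all diatonic. F# (F#–A#–C#) is not: scale degree 4 in C# minor carries F#m (iv). In C# major the chord on that degree is F#, so here it functions as IV, borrowed from the parallel major. C#maj7 (C#–E#–G#–B#) is not: scale degree 1 in C# minor carries C#m (i). In C# major the chord on that degree is C#maj7, so here it functions as Imaj7, borrowed from the parallel major.

IV, Imaj7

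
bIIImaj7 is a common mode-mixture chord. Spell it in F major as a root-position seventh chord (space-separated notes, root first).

Ab C Eb G

Scale degree 3 in F major is A. bIIImaj7 uses the lowered form, Ab, taken from F minor. In F minor the chord on Ab is Ab–C–Eb–G.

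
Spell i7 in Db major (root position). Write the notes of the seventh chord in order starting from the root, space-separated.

i7 is built on scale degree 1, which is Db in both Db major and its parallel. In Db minor the chord on Db is Db–Fb–Ab–Cb.

Db Fb Ab Cb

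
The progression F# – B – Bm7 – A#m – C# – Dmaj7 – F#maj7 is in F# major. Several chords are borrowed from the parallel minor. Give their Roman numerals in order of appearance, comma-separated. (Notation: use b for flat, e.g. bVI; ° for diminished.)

iv7, bVImaj7

In F# major the diatonic chords are F#, G#m, A#m, B, C#, D#m, E#dim. F#, B, A#m, C# and F#maj7 are all diatonic. Bm7 (B–D–F#–A) is not: scale degree 4 in F# major carries B (IV). In F# minor the chord on that degree is Bm7, so here it functions as iv7, borrowed from the parallel minor. But Dmaj7 (D–F#–A–C#) is foreign: the diatonic vi on degree 6 is D#m, whereas Dmaj7 comes from F# minor. It is labeled bVImaj7.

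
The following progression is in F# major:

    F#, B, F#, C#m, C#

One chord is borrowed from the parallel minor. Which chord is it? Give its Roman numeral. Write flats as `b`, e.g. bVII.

v

F# major has the diatonic set F#, G#m, A#m, B, C#, D#m, E#dim. Of the given chords, F#, B and C# are diatonic. C#m (C#–E–G#) doesn't fit — on degree 5 F# major would have C# (V). C#m is the degree-5 chord of F# minor, so it is the borrowed v.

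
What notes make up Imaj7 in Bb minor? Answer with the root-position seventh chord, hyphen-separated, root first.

The root, Bb, is scale degree 1 — the same note in Bb minor and Bb major; only the chord quality changes. In Bb major the chord on Bb is Bb–D–F–A.

Bb-D-F-A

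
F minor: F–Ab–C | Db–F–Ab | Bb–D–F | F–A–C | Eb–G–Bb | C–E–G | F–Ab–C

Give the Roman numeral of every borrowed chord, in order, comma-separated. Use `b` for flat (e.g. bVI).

In F minor (with V from harmonic minor) the diatonic chords are Fm, Gdim, Ab, Bbm, C, Db, Eb. Of the given chords, F–Ab–C = Fm, Db–F–Ab = Db, Eb–G–Bb = Eb and C–E–G = C are diatonic. But Bb–D–F is foreign: the diatonic iv on degree 4 is Bbm, whereas Bb comes from F major. It is labeled IV. F–A–C doesn't fit — on degree 1 F minor would have Fm (i). F is the degree-1 chord of F major, so it is the borrowed I.

IV, I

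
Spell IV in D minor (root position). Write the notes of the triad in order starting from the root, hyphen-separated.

IV is built on scale degree 4, which is G in both D minor and its parallel. Building the major chord from the parallel major on G: G–B–D.

G-B-D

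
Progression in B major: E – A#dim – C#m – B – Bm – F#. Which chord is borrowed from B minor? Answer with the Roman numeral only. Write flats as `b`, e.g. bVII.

The diatonic triads in B major are B, C#m, D#m, E, F#, G#m, A#dim. Of the given chords, E, A#dim, C#m, B and F# are diatonic. Bm (B–D–F#) doesn't fit — on degree 1 B major would have B (I). Bm is the degree-1 chord of B minor, so it is the borrowed i.

i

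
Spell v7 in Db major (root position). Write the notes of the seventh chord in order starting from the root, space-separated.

v7 is built on scale degree 5, which is Ab in both Db major and its parallel. Stacking thirds in Db minor on Ab gives Ab–Cb–Eb–Gb.

Ab Cb Eb Gb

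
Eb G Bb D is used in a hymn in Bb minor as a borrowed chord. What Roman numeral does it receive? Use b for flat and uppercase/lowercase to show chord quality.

The root Eb is the diatonic 4th degree of Bb minor; the borrowing shows in the chord quality. Diatonically Bb minor has Ebm (iv) on that degree; Eb–G–Bb–D is instead the major-seventh chord native to Bb major, so it takes the label IVmaj7.

IVmaj7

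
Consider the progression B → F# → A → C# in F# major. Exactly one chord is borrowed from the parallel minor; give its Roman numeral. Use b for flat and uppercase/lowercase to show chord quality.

bIII

F# major has the diatonic set F#, G#m, A#m, B, C#, D#m, E#dim. B, F# and C# all belong to that set. A (A–C#–E) is not: scale degree 3 in F# major carries A#m (iii). In F# minor the chord on that degree is A, so here it functions as bIII, borrowed from the parallel minor.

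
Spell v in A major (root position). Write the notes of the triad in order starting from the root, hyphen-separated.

E-G-B

The root, E, is scale degree 5 — the same note in A major and A minor; only the chord quality changes. Building the minor chord from the parallel minor on E: E–G–B.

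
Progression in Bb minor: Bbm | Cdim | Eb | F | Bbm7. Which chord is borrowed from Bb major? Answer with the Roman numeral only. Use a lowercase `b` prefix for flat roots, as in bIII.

The diatonic triads in Bb minor (with V from harmonic minor) are Bbm, Cdim, Db, Ebm, F, Gb, Ab. Bbm, Cdim, F and Bbm7 are all diatonic. Eb (Eb–G–Bb) doesn't fit — on degree 4 Bb minor would have Ebm (iv). Eb is the degree-4 chord of Bb major, so it is the borrowed IV.

IV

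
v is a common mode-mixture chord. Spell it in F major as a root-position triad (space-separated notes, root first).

The root, C, is scale degree 5 — the same note in F major and F minor; only the chord quality changes. In F minor the chord on C is C–Eb–G.

C Eb G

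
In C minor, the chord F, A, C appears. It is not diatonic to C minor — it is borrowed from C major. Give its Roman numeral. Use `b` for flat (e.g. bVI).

F is scale degree 4 in C minor. Diatonically C minor has Fm (iv) on that degree; F–A–C is instead the major chord native to C major, so it takes the label IV.

IV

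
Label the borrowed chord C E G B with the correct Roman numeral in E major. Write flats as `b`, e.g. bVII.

In E major scale degree 6 is C#; C is its lowered form, from E minor. The diatonic chord on degree 6 would be C#m (vi), but C–E–G–B is the major-seventh chord from E minor. As a borrowed chord it is labeled bVImaj7.

bVImaj7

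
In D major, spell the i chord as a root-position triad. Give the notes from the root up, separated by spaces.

D F A

i is built on scale degree 1, which is D in both D major and its parallel. Building the minor chord from the parallel minor on D: D–F–A.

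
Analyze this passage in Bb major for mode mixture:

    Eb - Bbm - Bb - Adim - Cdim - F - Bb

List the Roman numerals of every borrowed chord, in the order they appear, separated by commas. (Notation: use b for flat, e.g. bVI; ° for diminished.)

i, ii°

The diatonic triads in Bb major are Bb, Cm, Dm, Eb, F, Gm, Adim. Of the given chords, Eb, Bb, Adim and F are diatonic. But Bbm (Bb–Db–F) is foreign: the diatonic I on degree 1 is Bb, whereas Bbm comes from Bb minor. It is labeled i. But Cdim (C–Eb–Gb) is foreign: the diatonic ii on degree 2 is Cm, whereas Cdim comes from Bb minor. It is labeled ii°.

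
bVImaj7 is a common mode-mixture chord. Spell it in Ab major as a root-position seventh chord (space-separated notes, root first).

bVImaj7 is built on the lowered scale degree 6. In Ab major degree 6 is F; lowered it becomes Fb. Building the major-seventh chord from the parallel minor on Fb: Fb–Ab–Cb–Eb.

Fb Ab Cb Eb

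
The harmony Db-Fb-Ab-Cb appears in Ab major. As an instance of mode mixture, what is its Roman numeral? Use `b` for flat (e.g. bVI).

iv7

Db is scale degree 4 in Ab major. The diatonic chord on degree 4 would be Db (IV), but Db–Fb–Ab–Cb is the minor-seventh chord from Ab minor. As a borrowed chord it is labeled iv7.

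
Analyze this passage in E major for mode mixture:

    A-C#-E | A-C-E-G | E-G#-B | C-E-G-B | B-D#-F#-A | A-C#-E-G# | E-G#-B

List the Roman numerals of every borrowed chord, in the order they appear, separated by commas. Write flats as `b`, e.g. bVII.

iv7, bVImaj7

The diatonic triads in E major are E, F#m, G#m, A, B, C#m, D#dim. Of the given chords, A–C#–E = A, E–G#–B = E, B–D#–F#–A = B7 and A–C#–E–G# = Amaj7 are diatonic. A–C–E–G doesn't fit — on degree 4 E major would have A (IV). Am7 is the degree-4 chord of E minor, so it is the borrowed iv7. But C–E–G–B is foreign: the diatonic vi on degree 6 is C#m, whereas Cmaj7 comes from E minor. It is labeled bVImaj7.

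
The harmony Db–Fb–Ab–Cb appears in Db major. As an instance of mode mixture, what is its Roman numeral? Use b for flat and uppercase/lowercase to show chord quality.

i7

The root Db is the diatonic 1st degree of Db major; the borrowing shows in the chord quality. Db–Fb–Ab–Cb is a minor-seventh chord — the form found in Db minor, not the diatonic I (Db). Borrowed into Db major it is written i7.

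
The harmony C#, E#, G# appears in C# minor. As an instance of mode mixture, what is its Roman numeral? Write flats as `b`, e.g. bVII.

C# is scale degree 1 in C# minor. The diatonic chord on degree 1 would be C#m (i), but C#–E#–G# is the major chord from C# major. As a borrowed chord it is labeled I.

I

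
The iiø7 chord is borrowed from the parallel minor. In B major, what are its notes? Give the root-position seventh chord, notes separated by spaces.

C# E G B

The root, C#, is scale degree 2 — the same note in B major and B minor; only the chord quality changes. In B minor the chord on C# is C#–E–G–B.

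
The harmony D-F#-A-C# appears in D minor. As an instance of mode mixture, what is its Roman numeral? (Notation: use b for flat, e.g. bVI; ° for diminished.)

Imaj7

The root D is the diatonic 1st degree of D minor; the borrowing shows in the chord quality. D–F#–A–C# is a major-seventh chord — the form found in D major, not the diatonic i (Dm). Borrowed into D minor it is written Imaj7.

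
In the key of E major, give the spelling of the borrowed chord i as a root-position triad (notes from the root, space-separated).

i is built on scale degree 1, which is E in both E major and its parallel. In E minor the chord on E is E–G–B.

E G B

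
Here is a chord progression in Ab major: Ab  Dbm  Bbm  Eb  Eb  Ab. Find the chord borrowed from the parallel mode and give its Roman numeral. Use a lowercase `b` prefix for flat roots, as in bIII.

iv

In Ab major the diatonic chords are Ab, Bbm, Cm, Db, Eb, Fm, Gdim. Ab, Bbm and Eb are all diatonic. Dbm (Db–Fb–Ab) doesn't fit — on degree 4 Ab major would have Db (IV). Dbm is the degree-4 chord of Ab minor, so it is the borrowed iv.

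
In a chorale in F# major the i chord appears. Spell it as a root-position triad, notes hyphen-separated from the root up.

The root, F#, is scale degree 1 — the same note in F# major and F# minor; only the chord quality changes. Stacking thirds in F# minor on F# gives F#–A–C#.

F#-A-C#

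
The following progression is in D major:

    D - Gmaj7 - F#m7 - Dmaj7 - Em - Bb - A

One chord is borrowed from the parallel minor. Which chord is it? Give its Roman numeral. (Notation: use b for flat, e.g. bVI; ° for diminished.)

The diatonic triads in D major are D, Em, F#m, G, A, Bm, C#dim. Of the given chords, D, Gmaj7, F#m7, Dmaj7, Em and A are diatonic. But Bb (Bb–D–F) is foreign: the diatonic vi on degree 6 is Bm, whereas Bb comes from D minor. It is labeled bVI.

bVI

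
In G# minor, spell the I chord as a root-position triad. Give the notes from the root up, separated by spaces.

G# B# D#

The root, G#, is scale degree 1 — the same note in G# minor and G# major; only the chord quality changes. Stacking thirds in G# major on G# gives G#–B#–D#.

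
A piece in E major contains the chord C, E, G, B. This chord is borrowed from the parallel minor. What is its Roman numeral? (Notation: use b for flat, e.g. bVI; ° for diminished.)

bVImaj7

In E major scale degree 6 is C#; C is its lowered form, from E minor. Diatonically E major has C#m (vi) on that degree; C–E–G–B is instead the major-seventh chord native to E minor, so it takes the label bVImaj7.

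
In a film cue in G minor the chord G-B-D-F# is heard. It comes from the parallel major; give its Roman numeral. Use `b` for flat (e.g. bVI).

Imaj7

G is scale degree 1 in G minor. G–B–D–F# is a major-seventh chord — the form found in G major, not the diatonic i (Gm). Borrowed into G minor it is written Imaj7.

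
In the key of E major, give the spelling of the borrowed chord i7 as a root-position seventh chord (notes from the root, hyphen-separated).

The root, E, is scale degree 1 — the same note in E major and E minor; only the chord quality changes. Stacking thirds in E minor on E gives E–G–B–D.

E-G-B-D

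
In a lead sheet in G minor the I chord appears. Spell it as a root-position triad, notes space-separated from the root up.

The root, G, is scale degree 1 — the same note in G minor and G major; only the chord quality changes. Stacking thirds in G major on G gives G–B–D.

G B D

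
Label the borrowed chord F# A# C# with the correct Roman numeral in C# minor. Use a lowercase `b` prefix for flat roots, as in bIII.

IV

F# is scale degree 4 in C# minor. The diatonic chord on degree 4 would be F#m (iv), but F#–A#–C# is the major chord from C# major. As a borrowed chord it is labeled IV.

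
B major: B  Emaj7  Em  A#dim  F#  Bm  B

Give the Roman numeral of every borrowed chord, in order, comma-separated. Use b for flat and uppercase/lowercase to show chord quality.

B major has the diatonic set B, C#m, D#m, E, F#, G#m, A#dim. B, Emaj7, A#dim and F# all belong to that set. Em (E–G–B) is not: scale degree 4 in B major carries E (IV). In B minor the chord on that degree is Em, so here it functions as iv, borrowed from the parallel minor. Bm (B–D–F#) doesn't fit — on degree 1 B major would have B (I). Bm is the degree-1 chord of B minor, so it is the borrowed i.

iv, i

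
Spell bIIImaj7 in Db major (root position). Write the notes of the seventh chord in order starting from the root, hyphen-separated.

Scale degree 3 in Db major is F. bIIImaj7 uses the lowered form, Fb, taken from Db minor. Building the major-seventh chord from the parallel minor on Fb: Fb–Ab–Cb–Eb.

Fb-Ab-Cb-Eb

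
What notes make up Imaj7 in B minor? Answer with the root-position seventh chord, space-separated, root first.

The root, B, is scale degree 1 — the same note in B minor and B major; only the chord quality changes. Stacking thirds in B major on B gives B–D#–F#–A#.

B D# F# A#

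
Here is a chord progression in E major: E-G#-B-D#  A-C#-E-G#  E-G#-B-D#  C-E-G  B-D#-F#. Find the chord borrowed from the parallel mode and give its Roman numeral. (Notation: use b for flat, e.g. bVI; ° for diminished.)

In E major the diatonic chords are E, F#m, G#m, A, B, C#m, D#dim. E–G#–B–D# = Emaj7, A–C#–E–G# = Amaj7 and B–D#–F# = B are all diatonic. C–E–G is not: scale degree 6 in E major carries C#m (vi). In E minor the chord on that degree is C, so here it functions as bVI, borrowed from the parallel minor.

bVI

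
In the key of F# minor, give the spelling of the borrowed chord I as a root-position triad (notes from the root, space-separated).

F# A# C#

I is built on scale degree 1, which is F# in both F# minor and its parallel. In F# major the chord on F# is F#–A#–C#.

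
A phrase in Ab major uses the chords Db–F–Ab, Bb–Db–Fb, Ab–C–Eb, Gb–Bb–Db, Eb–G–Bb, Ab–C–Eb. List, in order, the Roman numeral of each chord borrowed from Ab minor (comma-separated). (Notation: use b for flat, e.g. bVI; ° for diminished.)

In Ab major the diatonic chords are Ab, Bbm, Cm, Db, Eb, Fm, Gdim. Db–F–Ab = Db, Ab–C–Eb = Ab and Eb–G–Bb = Eb all belong to that set. But Bb–Db–Fb is foreign: the diatonic ii on degree 2 is Bbm, whereas Bbdim comes from Ab minor. It is labeled ii°. Gb–Bb–Db is not: scale degree 7 in Ab major carries Gdim (vii°). In Ab minor the chord on that degree is Gb, so here it functions as bVII, borrowed from the parallel minor.

ii°, bVII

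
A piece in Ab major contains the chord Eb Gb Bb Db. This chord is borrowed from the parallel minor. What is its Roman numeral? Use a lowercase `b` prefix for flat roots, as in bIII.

The root Eb is the diatonic 5th degree of Ab major; the borrowing shows in the chord quality. The diatonic chord on degree 5 would be Eb (V), but Eb–Gb–Bb–Db is the minor-seventh chord from Ab minor. As a borrowed chord it is labeled v7.

v7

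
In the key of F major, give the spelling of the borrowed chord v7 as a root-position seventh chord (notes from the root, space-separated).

C Eb G Bb

v7 is built on scale degree 5, which is C in both F major and its parallel. Stacking thirds in F minor on C gives C–Eb–G–Bb.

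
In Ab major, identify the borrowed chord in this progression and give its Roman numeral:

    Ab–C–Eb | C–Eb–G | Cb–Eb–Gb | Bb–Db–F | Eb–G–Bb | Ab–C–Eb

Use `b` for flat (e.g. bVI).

bIII

In Ab major the diatonic chords are Ab, Bbm, Cm, Db, Eb, Fm, Gdim. Ab–C–Eb = Ab, C–Eb–G = Cm, Bb–Db–F = Bbm and Eb–G–Bb = Eb all belong to that set. Cb–Eb–Gb is not: scale degree 3 in Ab major carries Cm (iii). In Ab minor the chord on that degree is Cb, so here it functions as bIII, borrowed from the parallel minor.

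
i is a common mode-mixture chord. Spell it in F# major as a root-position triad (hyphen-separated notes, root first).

F#-A-C#

i is built on scale degree 1, which is F# in both F# major and its parallel. In F# minor the chord on F# is F#–A–C#.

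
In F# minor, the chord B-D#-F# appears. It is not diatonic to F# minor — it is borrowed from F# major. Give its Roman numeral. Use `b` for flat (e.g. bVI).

IV

B is scale degree 4 in F# minor. B–D#–F# is a major chord — the form found in F# major, not the diatonic iv (Bm). Borrowed into F# minor it is written IV.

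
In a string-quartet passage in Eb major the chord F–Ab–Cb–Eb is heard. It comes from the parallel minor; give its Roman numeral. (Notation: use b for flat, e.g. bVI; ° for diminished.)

F is scale degree 2 in Eb major. The diatonic chord on degree 2 would be Fm (ii), but F–Ab–Cb–Eb is the half-diminished-seventh chord from Eb minor. As a borrowed chord it is labeled iiø7.

iiø7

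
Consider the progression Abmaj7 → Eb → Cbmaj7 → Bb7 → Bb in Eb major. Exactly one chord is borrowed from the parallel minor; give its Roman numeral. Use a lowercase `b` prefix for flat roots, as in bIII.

The diatonic triads in Eb major are Eb, Fm, Gm, Ab, Bb, Cm, Ddim. Abmaj7, Eb, Bb7 and Bb are all diatonic. Cbmaj7 (Cb–Eb–Gb–Bb) doesn't fit — on degree 6 Eb major would have Cm (vi). Cbmaj7 is the degree-6 chord of Eb minor, so it is the borrowed bVImaj7.

bVImaj7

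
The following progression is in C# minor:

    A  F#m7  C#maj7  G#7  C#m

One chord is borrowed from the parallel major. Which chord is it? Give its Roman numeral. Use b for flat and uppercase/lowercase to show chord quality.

Imaj7

C# minor has the diatonic set C#m, D#dim, E, F#m, G#, A, B (with V from harmonic minor). A, F#m7, G#7 and C#m all belong to that set. C#maj7 (C#–E#–G#–B#) is not: scale degree 1 in C# minor carries C#m (i). In C# major the chord on that degree is C#maj7, so here it functions as Imaj7, borrowed from the parallel major.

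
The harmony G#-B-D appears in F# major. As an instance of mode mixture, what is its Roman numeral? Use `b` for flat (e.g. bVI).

G# is scale degree 2 in F# major. The diatonic chord on degree 2 would be G#m (ii), but G#–B–D is the diminished chord from F# minor. As a borrowed chord it is labeled ii°.

ii°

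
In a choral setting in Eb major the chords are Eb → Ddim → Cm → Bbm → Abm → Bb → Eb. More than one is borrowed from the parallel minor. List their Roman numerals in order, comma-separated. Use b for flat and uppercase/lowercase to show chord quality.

The diatonic triads in Eb major are Eb, Fm, Gm, Ab, Bb, Cm, Ddim. Of the given chords, Eb, Ddim, Cm and Bb are diatonic. But Bbm (Bb–Db–F) is foreign: the diatonic V on degree 5 is Bb, whereas Bbm comes from Eb minor. It is labeled v. Abm (Ab–Cb–Eb) doesn't fit — on degree 4 Eb major would have Ab (IV). Abm is the degree-4 chord of Eb minor, so it is the borrowed iv.

v, iv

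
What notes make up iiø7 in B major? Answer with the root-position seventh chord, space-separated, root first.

iiø7 is built on scale degree 2, which is C# in both B major and its parallel. In B minor the chord on C# is C#–E–G–B.

C# E G B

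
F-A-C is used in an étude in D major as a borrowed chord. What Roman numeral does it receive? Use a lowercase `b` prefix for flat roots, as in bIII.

The root F is the lowered 3rd scale degree — diatonically D major has F# there. F–A–C is a major chord — the form found in D minor, not the diatonic iii (F#m). Borrowed into D major it is written bIII.

bIII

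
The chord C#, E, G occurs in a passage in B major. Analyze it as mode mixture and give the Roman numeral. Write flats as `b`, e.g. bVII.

ii°

C# is scale degree 2 in B major. Diatonically B major has C#m (ii) on that degree; C#–E–G is instead the diminished chord native to B minor, so it takes the label ii°.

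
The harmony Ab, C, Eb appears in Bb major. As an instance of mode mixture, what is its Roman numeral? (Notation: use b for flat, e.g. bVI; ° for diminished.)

The root Ab is the lowered 7th scale degree — diatonically Bb major has A there. Ab–C–Eb is a major chord — the form found in Bb minor, not the diatonic vii° (Adim). Borrowed into Bb major it is written bVII.

bVII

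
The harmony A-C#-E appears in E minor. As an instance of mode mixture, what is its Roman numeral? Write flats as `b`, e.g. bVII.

The root A is the diatonic 4th degree of E minor; the borrowing shows in the chord quality. A–C#–E is a major chord — the form found in E major, not the diatonic iv (Am). Borrowed into E minor it is written IV.

IV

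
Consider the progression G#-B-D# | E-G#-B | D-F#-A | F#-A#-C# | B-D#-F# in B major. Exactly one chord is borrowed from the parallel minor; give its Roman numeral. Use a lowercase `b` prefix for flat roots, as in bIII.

B major has the diatonic set B, C#m, D#m, E, F#, G#m, A#dim. G#–B–D# = G#m, E–G#–B = E, F#–A#–C# = F# and B–D#–F# = B all belong to that set. D–F#–A is not: scale degree 3 in B major carries D#m (iii). In B minor the chord on that degree is D, so here it functions as bIII, borrowed from the parallel minor.

bIII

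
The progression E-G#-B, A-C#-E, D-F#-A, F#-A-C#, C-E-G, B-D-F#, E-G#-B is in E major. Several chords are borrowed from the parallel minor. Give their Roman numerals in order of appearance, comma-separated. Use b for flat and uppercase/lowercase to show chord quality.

E major has the diatonic set E, F#m, G#m, A, B, C#m, D#dim. E–G#–B = E, A–C#–E = A and F#–A–C# = F#m all belong to that set. D–F#–A is not: scale degree 7 in E major carries D#dim (vii°). In E minor the chord on that degree is D, so here it functions as bVII, borrowed from the parallel minor. But C–E–G is foreign: the diatonic vi on degree 6 is C#m, whereas C comes from E minor. It is labeled bVI. But B–D–F# is foreign: the diatonic V on degree 5 is B, whereas Bm comes from E minor. It is labeled v.

bVII, bVI, v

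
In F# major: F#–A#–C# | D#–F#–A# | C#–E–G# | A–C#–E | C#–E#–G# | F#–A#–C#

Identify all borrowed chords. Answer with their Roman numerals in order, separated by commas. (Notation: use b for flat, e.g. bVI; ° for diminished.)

v, bIII

F# major has the diatonic set F#, G#m, A#m, B, C#, D#m, E#dim. F#–A#–C# = F#, D#–F#–A# = D#m and C#–E#–G# = C# all belong to that set. But C#–E–G# is foreign: the diatonic V on degree 5 is C#, whereas C#m comes from F# minor. It is labeled v. But A–C#–E is foreign: the diatonic iii on degree 3 is A#m, whereas A comes from F# minor. It is labeled bIII.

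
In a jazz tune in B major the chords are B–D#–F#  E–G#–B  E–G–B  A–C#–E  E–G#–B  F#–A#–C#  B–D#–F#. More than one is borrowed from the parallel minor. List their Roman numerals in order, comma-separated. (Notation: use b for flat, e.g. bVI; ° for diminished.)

B major has the diatonic set B, C#m, D#m, E, F#, G#m, A#dim. B–D#–F# = B, E–G#–B = E and F#–A#–C# = F# are all diatonic. But E–G–B is foreign: the diatonic IV on degree 4 is E, whereas Em comes from B minor. It is labeled iv. But A–C#–E is foreign: the diatonic vii° on degree 7 is A#dim, whereas A comes from B minor. It is labeled bVII.

iv, bVII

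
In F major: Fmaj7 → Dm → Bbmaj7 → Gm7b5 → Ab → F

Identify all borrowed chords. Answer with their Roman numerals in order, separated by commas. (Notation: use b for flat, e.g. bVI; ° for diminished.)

The diatonic triads in F major are F, Gm, Am, Bb, C, Dm, Edim. Of the given chords, Fmaj7, Dm, Bbmaj7 and F are diatonic. Gm7b5 (G–Bb–Db–F) doesn't fit — on degree 2 F major would have Gm (ii). Gm7b5 is the degree-2 chord of F minor, so it is the borrowed iiø7. But Ab (Ab–C–Eb) is foreign: the diatonic iii on degree 3 is Am, whereas Ab comes from F minor. It is labeled bIII.

iiø7, bIII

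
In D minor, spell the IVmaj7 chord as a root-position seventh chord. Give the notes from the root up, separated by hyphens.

The root, G, is scale degree 4 — the same note in D minor and D major; only the chord quality changes. Stacking thirds in D major on G gives G–B–D–F#.

G-B-D-F#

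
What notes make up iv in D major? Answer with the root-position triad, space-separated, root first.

G Bb D

The root, G, is scale degree 4 — the same note in D major and D minor; only the chord quality changes. Building the minor chord from the parallel minor on G: G–Bb–D.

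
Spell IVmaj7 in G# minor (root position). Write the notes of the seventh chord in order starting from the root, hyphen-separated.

C#-E#-G#-B#

The root, C#, is scale degree 4 — the same note in G# minor and G# major; only the chord quality changes. Stacking thirds in G# major on C# gives C#–E#–G#–B#.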